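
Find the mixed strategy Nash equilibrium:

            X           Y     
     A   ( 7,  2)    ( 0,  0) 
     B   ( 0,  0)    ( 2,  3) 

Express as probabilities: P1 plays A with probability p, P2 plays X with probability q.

p = 0.6, q = 0.2222

Work:
Find probabilities that make opponent indifferent:
P2 chooses q to make P1 indifferent between A and B
P1 chooses p to make P2 indifferent between X and Y
Mixed NE: P1 plays (A: 0.6, B: 0.4), P2 plays (X: 0.2222, Y: 0.7778)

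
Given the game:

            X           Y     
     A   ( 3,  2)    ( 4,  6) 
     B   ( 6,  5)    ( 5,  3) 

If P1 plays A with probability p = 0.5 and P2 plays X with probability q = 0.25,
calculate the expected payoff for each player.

E[P1] = 4.5, E[P2] = 4.25

Work:
E[P1] = p·q·π₁(A,X) + p·(1-q)·π₁(A,Y) + (1-p)·q·π₁(B,X) + (1-p)·(1-q)·π₁(B,Y)
= 0.5·0.25·3 + 0.5·0.75·4 + 0.5·0.25·6 + 0.5·0.75·5
= 4.5

E[P2] = 4.25 (similar calculation)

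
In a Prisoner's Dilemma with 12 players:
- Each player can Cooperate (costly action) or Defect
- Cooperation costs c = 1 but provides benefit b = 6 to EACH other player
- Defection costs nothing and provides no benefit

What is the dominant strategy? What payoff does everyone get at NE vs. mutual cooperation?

Dominant: Defect; NE payoff = 0; Coop payoff = 65

Work:
Defect dominates (saves cost c = 1, benefit to others is external)
NE: All defect → everyone gets 0
If all cooperate: each receives (11)×6 - 1 = 65
Social dilemma: 65 > 0 but NE gives 0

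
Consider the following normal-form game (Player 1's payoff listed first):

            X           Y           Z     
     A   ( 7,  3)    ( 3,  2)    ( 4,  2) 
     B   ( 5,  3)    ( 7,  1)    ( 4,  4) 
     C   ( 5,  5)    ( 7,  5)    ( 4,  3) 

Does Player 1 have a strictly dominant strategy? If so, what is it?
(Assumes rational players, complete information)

No strictly dominant strategy exists for Player 1

Work:
A strategy strictly dominates another if it gives a strictly higher payoff against every opponent action. Compare each pair of P1's strategies column-by-column:
  A vs B: [7 vs 5, 3 vs 7, 4 vs 4] → A does not strictly dominate B (column Y: 3 ≤ 7)
  A vs C: [7 vs 5, 3 vs 7, 4 vs 4] → A does not strictly dominate C (column Y: 3 ≤ 7)
  B vs A: [5 vs 7, 7 vs 3, 4 vs 4] → B does not strictly dominate A (column X: 5 ≤ 7)
  B vs C: [5 vs 5, 7 vs 7, 4 vs 4] → B does not strictly dominate C (column X: 5 ≤ 5)
  C vs A: [5 vs 7, 7 vs 3, 4 vs 4] → C does not strictly dominate A (column X: 5 ≤ 7)
  C vs B: [5 vs 5, 7 vs 7, 4 vs 4] → C does not strictly dominate B (column X: 5 ≤ 5)
No single strategy strictly dominates all others → no strictly dominant strategy.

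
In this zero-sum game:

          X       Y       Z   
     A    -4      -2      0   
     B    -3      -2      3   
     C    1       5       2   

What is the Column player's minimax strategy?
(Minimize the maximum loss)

Column should play X, value = 1

Work:
Column player minimizes Row's maximum payoff:
Column X: max payoff to Row = 1
Column Y: max payoff to Row = 5
Column Z: max payoff to Row = 3
Minimum is 1, achieved by column X.
Minimax strategy: X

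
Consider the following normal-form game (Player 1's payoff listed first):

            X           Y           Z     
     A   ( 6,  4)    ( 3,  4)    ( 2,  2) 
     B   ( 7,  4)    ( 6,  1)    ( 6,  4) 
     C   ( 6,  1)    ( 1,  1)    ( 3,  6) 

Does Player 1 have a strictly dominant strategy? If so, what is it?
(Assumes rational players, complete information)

Yes, Player 1's strictly dominant strategy is B

Work:
A strategy strictly dominates another if it gives a strictly higher payoff against every opponent action. Compare each pair of P1's strategies column-by-column:
  A vs B: [6 vs 7, 3 vs 6, 2 vs 6] → A does not strictly dominate B (column X: 6 ≤ 7)
  A vs C: [6 vs 6, 3 vs 1, 2 vs 3] → A does not strictly dominate C (column X: 6 ≤ 6)
  B vs A: [7 vs 6, 6 vs 3, 6 vs 2] → B strictly dominates A
  B vs C: [7 vs 6, 6 vs 1, 6 vs 3] → B strictly dominates C
  C vs A: [6 vs 6, 1 vs 3, 3 vs 2] → C does not strictly dominate A (column X: 6 ≤ 6)
  C vs B: [6 vs 7, 1 vs 6, 3 vs 6] → C does not strictly dominate B (column X: 6 ≤ 7)
B strictly dominates every other strategy → strictly dominant.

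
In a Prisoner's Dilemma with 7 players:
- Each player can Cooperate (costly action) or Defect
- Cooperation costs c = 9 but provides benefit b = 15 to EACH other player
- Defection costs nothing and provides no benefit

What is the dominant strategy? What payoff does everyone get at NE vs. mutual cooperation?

Dominant: Defect; NE payoff = 0; Coop payoff = 81

Work:
Defect dominates (saves cost c = 9, benefit to others is external)
NE: All defect → everyone gets 0
If all cooperate: each receives (6)×15 - 9 = 81
Social dilemma: 81 > 0 but NE gives 0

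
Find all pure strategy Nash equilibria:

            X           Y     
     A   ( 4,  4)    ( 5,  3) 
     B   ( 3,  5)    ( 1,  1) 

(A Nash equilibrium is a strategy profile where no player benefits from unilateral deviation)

Nash equilibrium: (A, X)

Work:
Best responses:
  P1 vs X: payoffs [4, 3] → best response A (payoff 4)
  P1 vs Y: payoffs [5, 1] → best response A (payoff 5)
  P2 vs A: payoffs [4, 3] → best response X (payoff 4)
  P2 vs B: payoffs [5, 1] → best response X (payoff 5)
Mutual best responses: (A,X) → Nash equilibria.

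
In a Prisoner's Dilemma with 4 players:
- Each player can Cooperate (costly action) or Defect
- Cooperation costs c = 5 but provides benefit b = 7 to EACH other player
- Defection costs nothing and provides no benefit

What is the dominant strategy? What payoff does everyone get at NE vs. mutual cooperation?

Dominant: Defect; NE payoff = 0; Coop payoff = 16

Work:
Defect dominates (saves cost c = 5, benefit to others is external)
NE: All defect → everyone gets 0
If all cooperate: each receives (3)×7 - 5 = 16
Social dilemma: 16 > 0 but NE gives 0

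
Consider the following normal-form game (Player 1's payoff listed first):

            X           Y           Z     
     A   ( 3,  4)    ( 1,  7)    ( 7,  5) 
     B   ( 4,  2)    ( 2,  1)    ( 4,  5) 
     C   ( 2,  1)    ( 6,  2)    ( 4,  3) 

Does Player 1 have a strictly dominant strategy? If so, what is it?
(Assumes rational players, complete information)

No strictly dominant strategy exists for Player 1

Work:
A strategy strictly dominates another if it gives a strictly higher payoff against every opponent action. Compare each pair of P1's strategies column-by-column:
  A vs B: [3 vs 4, 1 vs 2, 7 vs 4] → A does not strictly dominate B (column X: 3 ≤ 4)
  A vs C: [3 vs 2, 1 vs 6, 7 vs 4] → A does not strictly dominate C (column Y: 1 ≤ 6)
  B vs A: [4 vs 3, 2 vs 1, 4 vs 7] → B does not strictly dominate A (column Z: 4 ≤ 7)
  B vs C: [4 vs 2, 2 vs 6, 4 vs 4] → B does not strictly dominate C (column Y: 2 ≤ 6)
  C vs A: [2 vs 3, 6 vs 1, 4 vs 7] → C does not strictly dominate A (column X: 2 ≤ 3)
  C vs B: [2 vs 4, 6 vs 2, 4 vs 4] → C does not strictly dominate B (column X: 2 ≤ 4)
No single strategy strictly dominates all others → no strictly dominant strategy.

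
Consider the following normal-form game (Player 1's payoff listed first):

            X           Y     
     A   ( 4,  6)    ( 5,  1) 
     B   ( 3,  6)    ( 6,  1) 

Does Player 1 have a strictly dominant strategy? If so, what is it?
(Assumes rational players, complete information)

No strictly dominant strategy exists for Player 1

Work:
A strategy strictly dominates another if it gives a strictly higher payoff against every opponent action. Compare each pair of P1's strategies column-by-column:
  A vs B: [4 vs 3, 5 vs 6] → A does not strictly dominate B (column Y: 5 ≤ 6)
  B vs A: [3 vs 4, 6 vs 5] → B does not strictly dominate A (column X: 3 ≤ 4)
No single strategy strictly dominates all others → no strictly dominant strategy.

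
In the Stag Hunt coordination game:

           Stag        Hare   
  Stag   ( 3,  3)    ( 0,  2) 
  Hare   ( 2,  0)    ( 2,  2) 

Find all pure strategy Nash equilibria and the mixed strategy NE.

Pure NE: (Stag, Stag) and (Hare, Hare); Mixed NE: p = 0.6667, q = 0.6667

Work:
Check pure NE:
(Stag, Stag): (3, 3) - no unilateral deviation beneficial
(Hare, Hare): (2, 2) - no unilateral deviation beneficial
Mixed NE: P1 plays Stag with p = 0.6667, P2 plays Stag with q = 0.6667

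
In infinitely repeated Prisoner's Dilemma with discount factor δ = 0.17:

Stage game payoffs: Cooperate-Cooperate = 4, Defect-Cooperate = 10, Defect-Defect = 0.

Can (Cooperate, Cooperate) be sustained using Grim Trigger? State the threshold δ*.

δ* = 0.6; since δ = 0.17 < 0.6, cooperation cannot be sustained

Work:
For Grim Trigger:
Cooperate forever: 4/(1-δ)
Defect then punished: 10 + 0·δ/(1-δ)
Need: 4/(1-δ) ≥ 10 + 0·δ/(1-δ)
Solving: δ ≥ (T-R)/(T-P) = (10-4)/(10-0) = 0.6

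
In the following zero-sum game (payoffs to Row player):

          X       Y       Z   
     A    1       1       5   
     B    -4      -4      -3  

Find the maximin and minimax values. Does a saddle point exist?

Maximin = 1, Minimax = 1, Saddle: True

Work:
Row minimums: [1, -4] → maximin = 1
Column maximums: [1, 1, 5] → minimax = 1
Saddle point exists! Game value = 1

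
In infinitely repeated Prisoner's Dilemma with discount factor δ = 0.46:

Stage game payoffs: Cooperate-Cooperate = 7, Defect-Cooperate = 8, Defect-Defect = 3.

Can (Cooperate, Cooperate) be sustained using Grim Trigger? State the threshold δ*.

δ* = 0.2; since δ = 0.46 ≥ 0.2, cooperation can be sustained

Work:
For Grim Trigger:
Cooperate forever: 7/(1-δ)
Defect then punished: 8 + 3·δ/(1-δ)
Need: 7/(1-δ) ≥ 8 + 3·δ/(1-δ)
Solving: δ ≥ (T-R)/(T-P) = (8-7)/(8-3) = 0.2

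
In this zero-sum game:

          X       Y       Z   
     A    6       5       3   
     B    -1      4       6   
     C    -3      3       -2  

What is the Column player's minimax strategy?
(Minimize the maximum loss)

Column should play Y, value = 5

Work:
Column player minimizes Row's maximum payoff:
Column X: max payoff to Row = 6
Column Y: max payoff to Row = 5
Column Z: max payoff to Row = 6
Minimum is 5, achieved by column Y.
Minimax strategy: Y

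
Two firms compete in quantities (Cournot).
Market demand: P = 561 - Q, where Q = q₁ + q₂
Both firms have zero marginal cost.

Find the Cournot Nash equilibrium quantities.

q₁* = q₂* = 187.0; P* = 187.0

Work:
Profit: π_i = P·q_i = (a - q_i - q_j)·q_i
FOC: ∂π_i/∂q_i = a - 2q_i - q_j = 0
Reaction function: q_i = (561 - q_j)/2
Symmetry: q* = 561/3 = 187.0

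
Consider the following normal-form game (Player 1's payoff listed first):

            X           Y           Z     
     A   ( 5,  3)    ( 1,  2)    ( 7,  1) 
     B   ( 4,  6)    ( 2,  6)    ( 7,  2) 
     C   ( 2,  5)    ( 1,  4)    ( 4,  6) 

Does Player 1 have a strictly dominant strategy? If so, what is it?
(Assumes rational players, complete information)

No strictly dominant strategy exists for Player 1

Work:
A strategy strictly dominates another if it gives a strictly higher payoff against every opponent action. Compare each pair of P1's strategies column-by-column:
  A vs B: [5 vs 4, 1 vs 2, 7 vs 7] → A does not strictly dominate B (column Y: 1 ≤ 2)
  A vs C: [5 vs 2, 1 vs 1, 7 vs 4] → A does not strictly dominate C (column Y: 1 ≤ 1)
  B vs A: [4 vs 5, 2 vs 1, 7 vs 7] → B does not strictly dominate A (column X: 4 ≤ 5)
  B vs C: [4 vs 2, 2 vs 1, 7 vs 4] → B strictly dominates C
  C vs A: [2 vs 5, 1 vs 1, 4 vs 7] → C does not strictly dominate A (column X: 2 ≤ 5)
  C vs B: [2 vs 4, 1 vs 2, 4 vs 7] → C does not strictly dominate B (column X: 2 ≤ 4)
No single strategy strictly dominates all others → no strictly dominant strategy.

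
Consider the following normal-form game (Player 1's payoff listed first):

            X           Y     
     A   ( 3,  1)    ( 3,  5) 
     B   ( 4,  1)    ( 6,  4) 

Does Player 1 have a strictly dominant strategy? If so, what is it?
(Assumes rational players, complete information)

Yes, Player 1's strictly dominant strategy is B

Work:
A strategy strictly dominates another if it gives a strictly higher payoff against every opponent action. Compare each pair of P1's strategies column-by-column:
  A vs B: [3 vs 4, 3 vs 6] → A does not strictly dominate B (column X: 3 ≤ 4)
  B vs A: [4 vs 3, 6 vs 3] → B strictly dominates A
B strictly dominates every other strategy → strictly dominant.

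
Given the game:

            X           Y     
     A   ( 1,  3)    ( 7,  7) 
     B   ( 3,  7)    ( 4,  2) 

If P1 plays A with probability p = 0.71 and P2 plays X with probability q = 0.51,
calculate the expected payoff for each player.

E[P1] = 3.8095, E[P2] = 4.8411

Work:
E[P1] = p·q·π₁(A,X) + p·(1-q)·π₁(A,Y) + (1-p)·q·π₁(B,X) + (1-p)·(1-q)·π₁(B,Y)
= 0.71·0.51·1 + 0.71·0.49·7 + 0.29·0.51·3 + 0.29·0.49·4
= 3.8095

E[P2] = 4.8411 (similar calculation)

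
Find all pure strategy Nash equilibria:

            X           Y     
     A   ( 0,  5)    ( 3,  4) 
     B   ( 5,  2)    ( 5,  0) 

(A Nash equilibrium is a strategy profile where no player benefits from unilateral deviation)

Nash equilibrium: (B, X)

Work:
Best responses:
  P1 vs X: payoffs [0, 5] → best response B (payoff 5)
  P1 vs Y: payoffs [3, 5] → best response B (payoff 5)
  P2 vs A: payoffs [5, 4] → best response X (payoff 5)
  P2 vs B: payoffs [2, 0] → best response X (payoff 2)
Mutual best responses: (B,X) → Nash equilibria.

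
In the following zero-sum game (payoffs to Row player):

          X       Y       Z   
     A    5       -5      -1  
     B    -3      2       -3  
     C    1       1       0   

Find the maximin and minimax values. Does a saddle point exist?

Maximin = 0, Minimax = 0, Saddle: True

Work:
Row minimums: [-5, -3, 0] → maximin = 0
Column maximums: [5, 2, 0] → minimax = 0
Saddle point exists! Game value = 0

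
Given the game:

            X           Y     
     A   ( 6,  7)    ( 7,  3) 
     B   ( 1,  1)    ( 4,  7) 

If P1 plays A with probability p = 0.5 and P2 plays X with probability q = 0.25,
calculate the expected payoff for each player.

E[P1] = 5.0, E[P2] = 4.75

Work:
E[P1] = p·q·π₁(A,X) + p·(1-q)·π₁(A,Y) + (1-p)·q·π₁(B,X) + (1-p)·(1-q)·π₁(B,Y)
= 0.5·0.25·6 + 0.5·0.75·7 + 0.5·0.25·1 + 0.5·0.75·4
= 5.0

E[P2] = 4.75 (similar calculation)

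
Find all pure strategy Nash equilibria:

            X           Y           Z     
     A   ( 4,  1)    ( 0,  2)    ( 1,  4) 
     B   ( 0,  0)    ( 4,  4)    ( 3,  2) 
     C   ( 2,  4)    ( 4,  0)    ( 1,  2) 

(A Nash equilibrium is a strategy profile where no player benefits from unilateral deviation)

Nash equilibrium: (B, Y)

Work:
Best responses:
  P1 vs X: payoffs [4, 0, 2] → best response A (payoff 4)
  P1 vs Y: payoffs [0, 4, 4] → best response B/C (payoff 4)
  P1 vs Z: payoffs [1, 3, 1] → best response B (payoff 3)
  P2 vs A: payoffs [1, 2, 4] → best response Z (payoff 4)
  P2 vs B: payoffs [0, 4, 2] → best response Y (payoff 4)
  P2 vs C: payoffs [4, 0, 2] → best response X (payoff 4)
Mutual best responses: (B,Y) → Nash equilibria.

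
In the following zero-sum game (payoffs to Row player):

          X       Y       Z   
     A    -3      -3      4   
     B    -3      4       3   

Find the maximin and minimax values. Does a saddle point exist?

Maximin = -3, Minimax = -3, Saddle: True

Work:
Row minimums: [-3, -3] → maximin = -3
Column maximums: [-3, 4, 4] → minimax = -3
Saddle point exists! Game value = -3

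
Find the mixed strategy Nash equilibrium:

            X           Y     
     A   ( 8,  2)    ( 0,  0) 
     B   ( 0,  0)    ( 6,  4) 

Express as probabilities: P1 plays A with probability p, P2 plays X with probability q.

p = 0.6667, q = 0.4286

Work:
Find probabilities that make opponent indifferent:
P2 chooses q to make P1 indifferent between A and B
P1 chooses p to make P2 indifferent between X and Y
Mixed NE: P1 plays (A: 0.6667, B: 0.3333), P2 plays (X: 0.4286, Y: 0.5714)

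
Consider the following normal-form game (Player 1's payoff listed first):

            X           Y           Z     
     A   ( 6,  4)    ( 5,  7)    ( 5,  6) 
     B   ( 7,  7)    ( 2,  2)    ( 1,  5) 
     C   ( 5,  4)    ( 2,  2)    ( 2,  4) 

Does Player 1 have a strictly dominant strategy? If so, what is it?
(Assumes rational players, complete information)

No strictly dominant strategy exists for Player 1

Work:
A strategy strictly dominates another if it gives a strictly higher payoff against every opponent action. Compare each pair of P1's strategies column-by-column:
  A vs B: [6 vs 7, 5 vs 2, 5 vs 1] → A does not strictly dominate B (column X: 6 ≤ 7)
  A vs C: [6 vs 5, 5 vs 2, 5 vs 2] → A strictly dominates C
  B vs A: [7 vs 6, 2 vs 5, 1 vs 5] → B does not strictly dominate A (column Y: 2 ≤ 5)
  B vs C: [7 vs 5, 2 vs 2, 1 vs 2] → B does not strictly dominate C (column Y: 2 ≤ 2)
  C vs A: [5 vs 6, 2 vs 5, 2 vs 5] → C does not strictly dominate A (column X: 5 ≤ 6)
  C vs B: [5 vs 7, 2 vs 2, 2 vs 1] → C does not strictly dominate B (column X: 5 ≤ 7)
No single strategy strictly dominates all others → no strictly dominant strategy.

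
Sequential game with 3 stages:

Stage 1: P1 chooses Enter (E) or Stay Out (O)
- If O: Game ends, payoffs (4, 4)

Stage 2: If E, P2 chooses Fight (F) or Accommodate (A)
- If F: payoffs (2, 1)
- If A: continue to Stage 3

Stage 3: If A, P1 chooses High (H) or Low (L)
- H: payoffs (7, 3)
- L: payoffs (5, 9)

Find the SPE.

SPE: (E, A, H); Outcome (7, 3)

Work:
Stage 3: P1 chooses H (7 vs 5)
Stage 2: P2: F->1, A->3 (anticipating H). Choose A
Stage 1: P1: O->4, E->7 (anticipating A, H). Choose E
SPE path: E -> A -> H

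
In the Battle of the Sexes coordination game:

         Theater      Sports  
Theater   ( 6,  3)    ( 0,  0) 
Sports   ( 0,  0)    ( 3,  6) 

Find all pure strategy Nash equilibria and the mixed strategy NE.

Pure NE: (Theater, Theater) and (Sports, Sports); Mixed NE: p = 0.6667, q = 0.3333

Work:
Check pure NE:
(Theater, Theater): (6, 3) - no unilateral deviation beneficial
(Sports, Sports): (3, 6) - no unilateral deviation beneficial
Mixed NE: P1 plays Theater with p = 0.6667, P2 plays Theater with q = 0.3333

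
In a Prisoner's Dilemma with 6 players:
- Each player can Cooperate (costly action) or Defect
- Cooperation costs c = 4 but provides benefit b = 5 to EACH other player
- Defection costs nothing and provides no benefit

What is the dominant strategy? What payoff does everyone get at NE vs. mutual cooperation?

Dominant: Defect; NE payoff = 0; Coop payoff = 21

Work:
Defect dominates (saves cost c = 4, benefit to others is external)
NE: All defect → everyone gets 0
If all cooperate: each receives (5)×5 - 4 = 21
Social dilemma: 21 > 0 but NE gives 0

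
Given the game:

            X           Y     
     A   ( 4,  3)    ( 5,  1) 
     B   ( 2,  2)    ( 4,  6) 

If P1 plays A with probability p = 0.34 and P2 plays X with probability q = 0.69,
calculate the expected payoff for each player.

E[P1] = 3.1946, E[P2] = 2.9476

Work:
E[P1] = p·q·π₁(A,X) + p·(1-q)·π₁(A,Y) + (1-p)·q·π₁(B,X) + (1-p)·(1-q)·π₁(B,Y)
= 0.34·0.69·4 + 0.34·0.31·5 + 0.66·0.69·2 + 0.66·0.31·4
= 3.1946

E[P2] = 2.9476 (similar calculation)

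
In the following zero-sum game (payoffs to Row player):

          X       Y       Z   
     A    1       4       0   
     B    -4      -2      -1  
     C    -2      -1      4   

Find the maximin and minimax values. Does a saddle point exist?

Maximin = 0, Minimax = 1, Saddle: False

Work:
Row minimums: [0, -4, -2] → maximin = 0
Column maximums: [1, 4, 4] → minimax = 1
No saddle point (maximin ≠ minimax). Mixed strategy needed.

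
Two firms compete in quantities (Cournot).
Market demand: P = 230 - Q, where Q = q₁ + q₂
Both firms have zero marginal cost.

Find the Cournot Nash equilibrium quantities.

q₁* = q₂* = 76.67; P* = 76.67

Work:
Profit: π_i = P·q_i = (a - q_i - q_j)·q_i
FOC: ∂π_i/∂q_i = a - 2q_i - q_j = 0
Reaction function: q_i = (230 - q_j)/2
Symmetry: q* = 230/3 = 76.67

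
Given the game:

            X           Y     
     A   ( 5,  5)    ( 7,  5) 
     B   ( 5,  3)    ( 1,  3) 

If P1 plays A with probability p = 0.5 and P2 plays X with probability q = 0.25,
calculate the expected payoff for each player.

E[P1] = 4.25, E[P2] = 4.0

Work:
E[P1] = p·q·π₁(A,X) + p·(1-q)·π₁(A,Y) + (1-p)·q·π₁(B,X) + (1-p)·(1-q)·π₁(B,Y)
= 0.5·0.25·5 + 0.5·0.75·7 + 0.5·0.25·5 + 0.5·0.75·1
= 4.25

E[P2] = 4.0 (similar calculation)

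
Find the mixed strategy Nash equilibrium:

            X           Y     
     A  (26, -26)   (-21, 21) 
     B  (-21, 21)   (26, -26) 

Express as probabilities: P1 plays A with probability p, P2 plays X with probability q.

p = 0.5, q = 0.5

Work:
Find probabilities that make opponent indifferent:
P2 chooses q to make P1 indifferent between A and B
P1 chooses p to make P2 indifferent between X and Y
Mixed NE: P1 plays (A: 0.5, B: 0.5), P2 plays (X: 0.5, Y: 0.5)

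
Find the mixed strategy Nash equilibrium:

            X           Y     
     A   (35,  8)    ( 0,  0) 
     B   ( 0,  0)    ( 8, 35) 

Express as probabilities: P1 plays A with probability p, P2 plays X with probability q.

p = 0.814, q = 0.186

Work:
Find probabilities that make opponent indifferent:
P2 chooses q to make P1 indifferent between A and B
P1 chooses p to make P2 indifferent between X and Y
Mixed NE: P1 plays (A: 0.814, B: 0.186), P2 plays (X: 0.186, Y: 0.814)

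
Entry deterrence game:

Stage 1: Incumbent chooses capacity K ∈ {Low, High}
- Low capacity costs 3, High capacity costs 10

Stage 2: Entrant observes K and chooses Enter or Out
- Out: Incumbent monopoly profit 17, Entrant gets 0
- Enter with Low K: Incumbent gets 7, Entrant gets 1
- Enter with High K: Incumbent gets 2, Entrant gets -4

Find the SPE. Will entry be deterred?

SPE: (High, Enter|Low, Out|High); Entry deterred. Incumbent net profit = 7

Work:
After Low K: Entrant enters (1 > 0)
After High K: Entrant stays out (-4 < 0)
Incumbent: Low → 7−3=4, High → 17−10=7
Incumbent chooses High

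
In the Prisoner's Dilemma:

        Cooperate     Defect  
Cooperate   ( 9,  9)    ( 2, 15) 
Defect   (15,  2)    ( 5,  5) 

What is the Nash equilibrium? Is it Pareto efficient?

(Defect, Defect) is NE; not Pareto efficient

Work:
Defect dominates Cooperate for both players:
If P2 cooperates: Defect (15) > Cooperate (9)
If P2 defects: Defect (5) > Cooperate (2)
NE: (Defect, Defect) with payoff (5, 5)
But (Cooperate, Cooperate) = (9, 9) Pareto dominates (5, 5)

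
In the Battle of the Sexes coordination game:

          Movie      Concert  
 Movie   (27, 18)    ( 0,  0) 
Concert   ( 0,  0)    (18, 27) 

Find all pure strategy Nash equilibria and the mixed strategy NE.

Pure NE: (Movie, Movie) and (Concert, Concert); Mixed NE: p = 0.6, q = 0.4

Work:
Check pure NE:
(Movie, Movie): (27, 18) - no unilateral deviation beneficial
(Concert, Concert): (18, 27) - no unilateral deviation beneficial
Mixed NE: P1 plays Movie with p = 0.6, P2 plays Movie with q = 0.4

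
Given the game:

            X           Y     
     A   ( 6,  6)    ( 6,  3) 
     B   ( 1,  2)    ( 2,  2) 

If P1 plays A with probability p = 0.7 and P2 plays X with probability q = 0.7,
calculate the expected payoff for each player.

E[P1] = 4.59, E[P2] = 4.17

Work:
E[P1] = p·q·π₁(A,X) + p·(1-q)·π₁(A,Y) + (1-p)·q·π₁(B,X) + (1-p)·(1-q)·π₁(B,Y)
= 0.7·0.7·6 + 0.7·0.3·6 + 0.3·0.7·1 + 0.3·0.3·2
= 4.59

E[P2] = 4.17 (similar calculation)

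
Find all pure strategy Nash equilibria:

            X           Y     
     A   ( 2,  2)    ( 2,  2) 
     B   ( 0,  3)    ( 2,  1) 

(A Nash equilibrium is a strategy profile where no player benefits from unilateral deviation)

Nash equilibrium: (A, X), (A, Y)

Work:
Best responses:
  P1 vs X: payoffs [2, 0] → best response A (payoff 2)
  P1 vs Y: payoffs [2, 2] → best response A/B (payoff 2)
  P2 vs A: payoffs [2, 2] → best response X/Y (payoff 2)
  P2 vs B: payoffs [3, 1] → best response X (payoff 3)
Mutual best responses: (A,X), (A,Y) → Nash equilibria.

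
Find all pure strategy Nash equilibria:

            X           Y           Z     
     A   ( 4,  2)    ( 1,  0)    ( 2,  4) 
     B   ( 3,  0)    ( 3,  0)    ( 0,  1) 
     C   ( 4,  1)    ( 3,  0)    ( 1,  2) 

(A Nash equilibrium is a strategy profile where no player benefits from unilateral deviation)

Nash equilibrium: (A, Z)

Work:
Best responses:
  P1 vs X: payoffs [4, 3, 4] → best response A/C (payoff 4)
  P1 vs Y: payoffs [1, 3, 3] → best response B/C (payoff 3)
  P1 vs Z: payoffs [2, 0, 1] → best response A (payoff 2)
  P2 vs A: payoffs [2, 0, 4] → best response Z (payoff 4)
  P2 vs B: payoffs [0, 0, 1] → best response Z (payoff 1)
  P2 vs C: payoffs [1, 0, 2] → best response Z (payoff 2)
Mutual best responses: (A,Z) → Nash equilibria.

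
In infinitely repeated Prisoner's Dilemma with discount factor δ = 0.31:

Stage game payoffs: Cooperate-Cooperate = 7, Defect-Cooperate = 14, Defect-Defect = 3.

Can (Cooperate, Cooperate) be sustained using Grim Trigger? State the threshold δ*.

δ* = 0.6364; since δ = 0.31 < 0.6364, cooperation cannot be sustained

Work:
For Grim Trigger:
Cooperate forever: 7/(1-δ)
Defect then punished: 14 + 3·δ/(1-δ)
Need: 7/(1-δ) ≥ 14 + 3·δ/(1-δ)
Solving: δ ≥ (T-R)/(T-P) = (14-7)/(14-3) = 0.6364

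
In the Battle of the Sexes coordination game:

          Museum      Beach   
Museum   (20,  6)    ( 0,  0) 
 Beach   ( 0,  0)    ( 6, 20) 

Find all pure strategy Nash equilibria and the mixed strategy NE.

Pure NE: (Museum, Museum) and (Beach, Beach); Mixed NE: p = 0.7692, q = 0.2308

Work:
Check pure NE:
(Museum, Museum): (20, 6) - no unilateral deviation beneficial
(Beach, Beach): (6, 20) - no unilateral deviation beneficial
Mixed NE: P1 plays Museum with p = 0.7692, P2 plays Museum with q = 0.2308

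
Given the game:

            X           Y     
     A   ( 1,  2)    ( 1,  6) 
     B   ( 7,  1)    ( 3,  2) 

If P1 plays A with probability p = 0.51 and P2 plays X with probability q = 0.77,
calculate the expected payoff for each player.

E[P1] = 3.4892, E[P2] = 2.0919

Work:
E[P1] = p·q·π₁(A,X) + p·(1-q)·π₁(A,Y) + (1-p)·q·π₁(B,X) + (1-p)·(1-q)·π₁(B,Y)
= 0.51·0.77·1 + 0.51·0.23·1 + 0.49·0.77·7 + 0.49·0.23·3
= 3.4892

E[P2] = 2.0919 (similar calculation)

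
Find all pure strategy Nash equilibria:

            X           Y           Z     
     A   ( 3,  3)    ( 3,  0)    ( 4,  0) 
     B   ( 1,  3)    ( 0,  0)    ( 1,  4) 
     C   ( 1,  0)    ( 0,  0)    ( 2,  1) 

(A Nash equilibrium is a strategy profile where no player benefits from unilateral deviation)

Nash equilibrium: (A, X)

Work:
Best responses:
  P1 vs X: payoffs [3, 1, 1] → best response A (payoff 3)
  P1 vs Y: payoffs [3, 0, 0] → best response A (payoff 3)
  P1 vs Z: payoffs [4, 1, 2] → best response A (payoff 4)
  P2 vs A: payoffs [3, 0, 0] → best response X (payoff 3)
  P2 vs B: payoffs [3, 0, 4] → best response Z (payoff 4)
  P2 vs C: payoffs [0, 0, 1] → best response Z (payoff 1)
Mutual best responses: (A,X) → Nash equilibria.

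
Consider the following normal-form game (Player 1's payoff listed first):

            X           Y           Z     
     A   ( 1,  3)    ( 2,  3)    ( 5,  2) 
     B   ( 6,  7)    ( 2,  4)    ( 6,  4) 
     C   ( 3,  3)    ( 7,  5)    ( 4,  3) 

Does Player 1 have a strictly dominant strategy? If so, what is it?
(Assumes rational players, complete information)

No strictly dominant strategy exists for Player 1

Work:
A strategy strictly dominates another if it gives a strictly higher payoff against every opponent action. Compare each pair of P1's strategies column-by-column:
  A vs B: [1 vs 6, 2 vs 2, 5 vs 6] → A does not strictly dominate B (column X: 1 ≤ 6)
  A vs C: [1 vs 3, 2 vs 7, 5 vs 4] → A does not strictly dominate C (column X: 1 ≤ 3)
  B vs A: [6 vs 1, 2 vs 2, 6 vs 5] → B does not strictly dominate A (column Y: 2 ≤ 2)
  B vs C: [6 vs 3, 2 vs 7, 6 vs 4] → B does not strictly dominate C (column Y: 2 ≤ 7)
  C vs A: [3 vs 1, 7 vs 2, 4 vs 5] → C does not strictly dominate A (column Z: 4 ≤ 5)
  C vs B: [3 vs 6, 7 vs 2, 4 vs 6] → C does not strictly dominate B (column X: 3 ≤ 6)
No single strategy strictly dominates all others → no strictly dominant strategy.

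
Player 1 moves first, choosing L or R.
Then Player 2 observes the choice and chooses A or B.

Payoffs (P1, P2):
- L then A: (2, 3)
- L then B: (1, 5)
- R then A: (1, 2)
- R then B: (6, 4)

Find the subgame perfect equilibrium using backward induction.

P1 plays R, P2 plays B after L and B after R; Payoff (6, 4)

Work:
Backward induction:
After L: P2 chooses B → P1 gets 1
After R: P2 chooses B → P1 gets 6
P1 chooses R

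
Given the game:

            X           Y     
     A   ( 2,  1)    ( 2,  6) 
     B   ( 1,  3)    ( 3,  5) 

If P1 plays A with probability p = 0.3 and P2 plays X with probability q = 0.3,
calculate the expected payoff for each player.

E[P1] = 2.28, E[P2] = 4.43

Work:
E[P1] = p·q·π₁(A,X) + p·(1-q)·π₁(A,Y) + (1-p)·q·π₁(B,X) + (1-p)·(1-q)·π₁(B,Y)
= 0.3·0.3·2 + 0.3·0.7·2 + 0.7·0.3·1 + 0.7·0.7·3
= 2.28

E[P2] = 4.43 (similar calculation)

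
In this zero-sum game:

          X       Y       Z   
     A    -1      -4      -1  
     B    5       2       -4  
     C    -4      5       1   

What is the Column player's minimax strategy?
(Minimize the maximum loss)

Column should play Z, value = 1

Work:
Column player minimizes Row's maximum payoff:
Column X: max payoff to Row = 5
Column Y: max payoff to Row = 5
Column Z: max payoff to Row = 1
Minimum is 1, achieved by column Z.
Minimax strategy: Z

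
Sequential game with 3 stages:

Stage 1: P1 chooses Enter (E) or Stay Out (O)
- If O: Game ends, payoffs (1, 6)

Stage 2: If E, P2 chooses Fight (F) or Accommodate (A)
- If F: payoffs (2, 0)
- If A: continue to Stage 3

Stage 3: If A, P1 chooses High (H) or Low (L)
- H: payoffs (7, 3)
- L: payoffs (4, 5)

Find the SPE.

SPE: (E, A, H); Outcome (7, 3)

Work:
Stage 3: P1 chooses H (7 vs 4)
Stage 2: P2: F->0, A->3 (anticipating H). Choose A
Stage 1: P1: O->1, E->7 (anticipating A, H). Choose E
SPE path: E -> A -> H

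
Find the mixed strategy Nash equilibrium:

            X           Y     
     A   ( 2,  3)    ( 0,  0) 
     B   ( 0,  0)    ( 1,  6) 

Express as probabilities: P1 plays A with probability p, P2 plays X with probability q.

p = 0.6667, q = 0.3333

Work:
Find probabilities that make opponent indifferent:
P2 chooses q to make P1 indifferent between A and B
P1 chooses p to make P2 indifferent between X and Y
Mixed NE: P1 plays (A: 0.6667, B: 0.3333), P2 plays (X: 0.3333, Y: 0.6667)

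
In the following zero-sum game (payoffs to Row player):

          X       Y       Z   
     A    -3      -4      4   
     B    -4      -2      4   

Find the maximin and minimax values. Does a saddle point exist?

Maximin = -4, Minimax = -3, Saddle: False

Work:
Row minimums: [-4, -4] → maximin = -4
Column maximums: [-3, -2, 4] → minimax = -3
No saddle point (maximin ≠ minimax). Mixed strategy needed.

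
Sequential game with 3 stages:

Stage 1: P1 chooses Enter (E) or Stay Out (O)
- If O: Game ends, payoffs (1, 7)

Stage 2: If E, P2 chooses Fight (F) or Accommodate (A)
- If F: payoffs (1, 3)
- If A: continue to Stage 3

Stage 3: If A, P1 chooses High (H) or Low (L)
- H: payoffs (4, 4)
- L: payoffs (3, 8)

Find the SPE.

SPE: (E, A, H); Outcome (4, 4)

Work:
Stage 3: P1 chooses H (4 vs 3)
Stage 2: P2: F->3, A->4 (anticipating H). Choose A
Stage 1: P1: O->1, E->4 (anticipating A, H). Choose E
SPE path: E -> A -> H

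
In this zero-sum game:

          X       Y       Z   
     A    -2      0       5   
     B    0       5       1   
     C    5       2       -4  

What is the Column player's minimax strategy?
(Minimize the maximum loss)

Column should play X or Y or Z (all achieve the minimum), value = 5

Work:
Column player minimizes Row's maximum payoff:
Column X: max payoff to Row = 5
Column Y: max payoff to Row = 5
Column Z: max payoff to Row = 5
Minimum is 5, achieved by columns X, Y, Z (tied).
Each of X or Y or Z is a minimax strategy.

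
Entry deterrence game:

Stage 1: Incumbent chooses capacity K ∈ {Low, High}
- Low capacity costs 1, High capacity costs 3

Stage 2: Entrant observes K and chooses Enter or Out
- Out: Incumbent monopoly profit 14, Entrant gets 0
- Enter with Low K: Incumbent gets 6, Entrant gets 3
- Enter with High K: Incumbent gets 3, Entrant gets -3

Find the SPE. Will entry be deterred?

SPE: (High, Enter|Low, Out|High); Entry deterred. Incumbent net profit = 11

Work:
After Low K: Entrant enters (3 > 0)
After High K: Entrant stays out (-3 < 0)
Incumbent: Low → 6−1=5, High → 14−3=11
Incumbent chooses High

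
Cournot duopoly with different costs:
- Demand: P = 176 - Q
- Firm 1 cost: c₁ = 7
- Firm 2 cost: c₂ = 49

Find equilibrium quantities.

q₁* = 70.33, q₂* = 28.33

Work:
Reaction: q₁ = (176 - 7 - q₂)/2
Reaction: q₂ = (176 - 49 - q₁)/2
Solve simultaneously:
q₁* = (176 - 2×7 + 49)/3 = 70.33
q₂* = (176 - 2×49 + 7)/3 = 28.33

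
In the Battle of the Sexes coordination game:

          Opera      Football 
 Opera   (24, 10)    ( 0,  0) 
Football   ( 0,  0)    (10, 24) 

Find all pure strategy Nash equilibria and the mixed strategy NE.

Pure NE: (Opera, Opera) and (Football, Football); Mixed NE: p = 0.7059, q = 0.2941

Work:
Check pure NE:
(Opera, Opera): (24, 10) - no unilateral deviation beneficial
(Football, Football): (10, 24) - no unilateral deviation beneficial
Mixed NE: P1 plays Opera with p = 0.7059, P2 plays Opera with q = 0.2941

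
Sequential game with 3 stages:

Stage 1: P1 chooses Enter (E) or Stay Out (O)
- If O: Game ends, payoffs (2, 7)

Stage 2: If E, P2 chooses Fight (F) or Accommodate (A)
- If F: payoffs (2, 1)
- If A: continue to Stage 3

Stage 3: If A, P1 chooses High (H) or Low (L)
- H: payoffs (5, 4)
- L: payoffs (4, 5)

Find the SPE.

SPE: (E, A, H); Outcome (5, 4)

Work:
Stage 3: P1 chooses H (5 vs 4)
Stage 2: P2: F->1, A->4 (anticipating H). Choose A
Stage 1: P1: O->2, E->5 (anticipating A, H). Choose E
SPE path: E -> A -> H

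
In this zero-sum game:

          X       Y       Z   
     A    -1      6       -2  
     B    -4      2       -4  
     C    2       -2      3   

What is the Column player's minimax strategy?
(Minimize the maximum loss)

Column should play X, value = 2

Work:
Column player minimizes Row's maximum payoff:
Column X: max payoff to Row = 2
Column Y: max payoff to Row = 6
Column Z: max payoff to Row = 3
Minimum is 2, achieved by column X.
Minimax strategy: X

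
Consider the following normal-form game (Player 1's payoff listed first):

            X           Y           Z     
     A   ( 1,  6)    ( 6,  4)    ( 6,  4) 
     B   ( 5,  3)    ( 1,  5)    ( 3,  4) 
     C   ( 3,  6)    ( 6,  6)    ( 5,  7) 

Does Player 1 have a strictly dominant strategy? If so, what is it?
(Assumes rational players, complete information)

No strictly dominant strategy exists for Player 1

Work:
A strategy strictly dominates another if it gives a strictly higher payoff against every opponent action. Compare each pair of P1's strategies column-by-column:
  A vs B: [1 vs 5, 6 vs 1, 6 vs 3] → A does not strictly dominate B (column X: 1 ≤ 5)
  A vs C: [1 vs 3, 6 vs 6, 6 vs 5] → A does not strictly dominate C (column X: 1 ≤ 3)
  B vs A: [5 vs 1, 1 vs 6, 3 vs 6] → B does not strictly dominate A (column Y: 1 ≤ 6)
  B vs C: [5 vs 3, 1 vs 6, 3 vs 5] → B does not strictly dominate C (column Y: 1 ≤ 6)
  C vs A: [3 vs 1, 6 vs 6, 5 vs 6] → C does not strictly dominate A (column Y: 6 ≤ 6)
  C vs B: [3 vs 5, 6 vs 1, 5 vs 3] → C does not strictly dominate B (column X: 3 ≤ 5)
No single strategy strictly dominates all others → no strictly dominant strategy.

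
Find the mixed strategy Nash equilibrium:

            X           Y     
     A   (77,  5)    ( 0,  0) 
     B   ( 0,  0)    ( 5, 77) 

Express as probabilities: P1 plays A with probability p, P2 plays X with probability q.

p = 0.939, q = 0.061

Work:
Find probabilities that make opponent indifferent:
P2 chooses q to make P1 indifferent between A and B
P1 chooses p to make P2 indifferent between X and Y
Mixed NE: P1 plays (A: 0.939, B: 0.061), P2 plays (X: 0.061, Y: 0.939)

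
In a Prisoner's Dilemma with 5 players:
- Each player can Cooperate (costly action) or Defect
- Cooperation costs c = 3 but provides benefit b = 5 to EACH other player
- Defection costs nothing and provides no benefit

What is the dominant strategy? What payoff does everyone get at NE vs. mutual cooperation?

Dominant: Defect; NE payoff = 0; Coop payoff = 17

Work:
Defect dominates (saves cost c = 3, benefit to others is external)
NE: All defect → everyone gets 0
If all cooperate: each receives (4)×5 - 3 = 17
Social dilemma: 17 > 0 but NE gives 0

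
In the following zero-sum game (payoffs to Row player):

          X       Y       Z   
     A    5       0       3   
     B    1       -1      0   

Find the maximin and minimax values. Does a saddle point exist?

Maximin = 0, Minimax = 0, Saddle: True

Work:
Row minimums: [0, -1] → maximin = 0
Column maximums: [5, 0, 3] → minimax = 0
Saddle point exists! Game value = 0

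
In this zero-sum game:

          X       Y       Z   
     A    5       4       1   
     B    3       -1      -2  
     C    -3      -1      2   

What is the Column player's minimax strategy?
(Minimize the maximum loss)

Column should play Z, value = 2

Work:
Column player minimizes Row's maximum payoff:
Column X: max payoff to Row = 5
Column Y: max payoff to Row = 4
Column Z: max payoff to Row = 2
Minimum is 2, achieved by column Z.
Minimax strategy: Z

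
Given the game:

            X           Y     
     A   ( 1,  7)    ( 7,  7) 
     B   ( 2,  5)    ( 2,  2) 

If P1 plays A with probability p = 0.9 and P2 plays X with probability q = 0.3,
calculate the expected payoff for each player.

E[P1] = 4.88, E[P2] = 6.59

Work:
E[P1] = p·q·π₁(A,X) + p·(1-q)·π₁(A,Y) + (1-p)·q·π₁(B,X) + (1-p)·(1-q)·π₁(B,Y)
= 0.9·0.3·1 + 0.9·0.7·7 + 0.1·0.3·2 + 0.1·0.7·2
= 4.88

E[P2] = 6.59 (similar calculation)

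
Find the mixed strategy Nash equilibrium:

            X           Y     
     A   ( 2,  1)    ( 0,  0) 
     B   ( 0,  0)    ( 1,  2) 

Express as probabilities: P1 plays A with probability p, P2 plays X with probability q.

p = 0.6667, q = 0.3333

Work:
Find probabilities that make opponent indifferent:
P2 chooses q to make P1 indifferent between A and B
P1 chooses p to make P2 indifferent between X and Y
Mixed NE: P1 plays (A: 0.6667, B: 0.3333), P2 plays (X: 0.3333, Y: 0.6667)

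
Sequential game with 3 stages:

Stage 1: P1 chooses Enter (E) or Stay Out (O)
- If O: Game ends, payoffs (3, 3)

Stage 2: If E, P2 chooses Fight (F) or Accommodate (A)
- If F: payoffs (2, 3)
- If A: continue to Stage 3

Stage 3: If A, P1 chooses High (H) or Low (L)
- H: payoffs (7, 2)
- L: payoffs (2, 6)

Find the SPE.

SPE: (O, F, H); Outcome (3, 3)

Work:
Stage 3: P1 chooses H (7 vs 2)
Stage 2: P2: F->3, A->2 (anticipating H). Choose F
Stage 1: P1: O->3, E->2 (anticipating F, H). Choose O
SPE path: O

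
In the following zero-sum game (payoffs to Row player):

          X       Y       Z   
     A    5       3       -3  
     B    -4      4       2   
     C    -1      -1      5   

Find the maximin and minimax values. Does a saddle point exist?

Maximin = -1, Minimax = 4, Saddle: False

Work:
Row minimums: [-3, -4, -1] → maximin = -1
Column maximums: [5, 4, 5] → minimax = 4
No saddle point (maximin ≠ minimax). Mixed strategy needed.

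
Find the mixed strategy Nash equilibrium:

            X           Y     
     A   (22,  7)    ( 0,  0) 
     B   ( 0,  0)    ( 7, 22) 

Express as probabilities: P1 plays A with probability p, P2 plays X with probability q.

p = 0.7586, q = 0.2414

Work:
Find probabilities that make opponent indifferent:
P2 chooses q to make P1 indifferent between A and B
P1 chooses p to make P2 indifferent between X and Y
Mixed NE: P1 plays (A: 0.7586, B: 0.2414), P2 plays (X: 0.2414, Y: 0.7586)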